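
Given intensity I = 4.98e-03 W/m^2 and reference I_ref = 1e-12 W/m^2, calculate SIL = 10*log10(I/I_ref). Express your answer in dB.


I / I_ref = 4.98e-03 / 1e-12 = 4.98e+09
SIL = 10 * log10(4.98e+09) = 96.972 dB


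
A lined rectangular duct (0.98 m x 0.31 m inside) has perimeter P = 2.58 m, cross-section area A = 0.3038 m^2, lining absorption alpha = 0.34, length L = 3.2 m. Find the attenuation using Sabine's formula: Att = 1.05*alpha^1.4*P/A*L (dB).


alpha^1.4 = 0.34^1.4 = 0.220836
Attenuation rate = 1.05 * alpha^1.4 * P / A
= 1.05 * 0.220836 * 2.58 / 0.3038 = 1.96921 dB/m
Total Att = 1.96921 * 3.2 = 6.3015 dB


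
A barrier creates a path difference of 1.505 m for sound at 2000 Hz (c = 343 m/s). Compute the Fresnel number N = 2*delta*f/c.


N = 2*delta*f/c = 2*delta/lambda, where lambda = c/f
lambda = 343 / 2000 = 0.1715 m
N = 2 * 1.505 / 0.1715 = 17.551


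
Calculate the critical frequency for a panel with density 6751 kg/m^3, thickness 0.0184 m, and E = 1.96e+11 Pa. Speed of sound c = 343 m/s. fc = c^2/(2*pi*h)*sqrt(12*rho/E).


12*rho/E = 12*6751/1.96e+11 = 4.13327e-07
sqrt(12*rho/E) = sqrt(4.13327e-07) = 0.000642905
c^2/(2*pi*h) = 343^2/(2*pi*0.0184) = 1.01763e+06
fc = 1.01763e+06 * 0.000642905 = 654.24 Hz


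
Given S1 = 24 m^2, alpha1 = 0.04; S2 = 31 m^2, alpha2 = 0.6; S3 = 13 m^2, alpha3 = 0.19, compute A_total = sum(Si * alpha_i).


24 * 0.04 = 0.96
31 * 0.6 = 18.6
13 * 0.19 = 2.47
A_total = 0.96 + 18.6 + 2.47 = 22.03 m^2


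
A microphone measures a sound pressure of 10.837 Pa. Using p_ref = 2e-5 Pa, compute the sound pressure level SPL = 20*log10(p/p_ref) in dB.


p / p_ref = 10.837 / 2e-5 = 541850
SPL = 20 * log10(541850) = 114.68 dB


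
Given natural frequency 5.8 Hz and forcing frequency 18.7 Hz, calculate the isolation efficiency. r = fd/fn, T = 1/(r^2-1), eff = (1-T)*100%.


r = 18.7 / 5.8 = 3.22414
r^2 - 1 = 3.22414^2 - 1 = 9.39508
T = 1/9.39508 = 0.106439
Efficiency = (1 - 0.106439)*100 = 89.356 %


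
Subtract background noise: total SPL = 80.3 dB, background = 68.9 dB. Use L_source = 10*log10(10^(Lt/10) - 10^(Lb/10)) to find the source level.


10^(80.3/10) = 1.07152e+08
10^(68.9/10) = 7.76247e+06
Difference = 1.07152e+08 - 7.76247e+06 = 9.93895e+07
L_source = 10*log10(9.93895e+07) = 79.973 dB


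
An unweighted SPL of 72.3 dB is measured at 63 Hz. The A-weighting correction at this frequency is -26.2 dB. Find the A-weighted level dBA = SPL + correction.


A-weighting table: 63 Hz -> -26.2 dB correction
SPL_A = SPL + correction = 72.3 + (-26.2) = 46.1 dBA


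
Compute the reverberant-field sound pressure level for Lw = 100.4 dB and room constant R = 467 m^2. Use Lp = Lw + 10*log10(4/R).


4/R = 4/467 = 0.00856531
Lp = 100.4 + 10*log10(0.00856531) = 79.727 dB


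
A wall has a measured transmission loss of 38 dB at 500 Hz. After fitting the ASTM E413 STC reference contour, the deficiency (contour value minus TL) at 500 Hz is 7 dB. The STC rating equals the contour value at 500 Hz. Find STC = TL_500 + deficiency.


By ASTM E413, STC = value of the fitted reference contour at 500 Hz.
Contour value at 500 Hz = TL_500 + deficiency = 38 + 7 = 45
STC = 45


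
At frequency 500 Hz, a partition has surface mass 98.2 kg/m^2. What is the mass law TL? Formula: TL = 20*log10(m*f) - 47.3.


m * f = 98.2 * 500 = 49100
20*log10(49100) = 93.8216 dB
TL = 93.8216 - 47.3 = 46.522 dB


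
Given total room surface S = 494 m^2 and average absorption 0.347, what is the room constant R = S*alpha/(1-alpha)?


R = 494 * 0.347 / (1 - 0.347) = 262.51 m^2


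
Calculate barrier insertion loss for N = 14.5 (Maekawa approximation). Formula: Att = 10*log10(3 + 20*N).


3 + 20*N = 3 + 20*14.5 = 293
Att = 10*log10(293) = 24.669 dB


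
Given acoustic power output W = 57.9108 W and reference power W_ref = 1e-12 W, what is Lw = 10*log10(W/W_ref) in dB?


W / W_ref = 57.9108 / 1e-12 = 5.79108e+13
Lw = 10 * log10(5.79108e+13) = 137.63 dB


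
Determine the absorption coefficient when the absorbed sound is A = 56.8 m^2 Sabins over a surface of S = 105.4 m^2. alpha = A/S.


Absorption coefficient = absorbed power / incident power
alpha = A / S = 56.8 / 105.4 = 0.5389


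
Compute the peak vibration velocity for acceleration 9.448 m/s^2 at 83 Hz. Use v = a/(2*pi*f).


omega = 2*pi*f = 2*pi*83 = 521.504 rad/s
v = a / omega = 9.448 / 521.504 = 0.018117 m/s


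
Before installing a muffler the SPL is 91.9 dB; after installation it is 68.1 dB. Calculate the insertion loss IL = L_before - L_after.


Insertion loss = SPL without muffler - SPL with muffler
IL = 91.9 - 68.1 = 23.8 dB


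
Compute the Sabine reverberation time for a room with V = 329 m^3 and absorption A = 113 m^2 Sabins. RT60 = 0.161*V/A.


RT60 = 0.161 * 329 / 113 = 0.46875 s


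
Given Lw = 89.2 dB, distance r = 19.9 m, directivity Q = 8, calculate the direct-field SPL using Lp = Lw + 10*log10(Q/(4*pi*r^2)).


4*pi*r^2 = 4*pi*19.9^2 = 4976.41 m^2
Q / (4*pi*r^2) = 8 / 4976.41 = 0.00160758
Lp = 89.2 + 10*log10(0.00160758) = 61.262 dB


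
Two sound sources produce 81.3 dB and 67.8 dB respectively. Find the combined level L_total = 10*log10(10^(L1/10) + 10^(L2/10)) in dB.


10^(81.3/10) = 1.34896e+08
10^(67.8/10) = 6.0256e+06
Sum = 1.34896e+08 + 6.0256e+06 = 1.40922e+08
L_total = 10*log10(1.40922e+08) = 81.49 dB


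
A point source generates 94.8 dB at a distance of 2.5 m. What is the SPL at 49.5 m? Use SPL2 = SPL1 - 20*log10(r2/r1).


r2/r1 = 49.5/2.5 = 19.8
Correction = 20*log10(19.8) = 25.9333 dB
SPL2 = 94.8 - 25.9333 = 68.867 dB


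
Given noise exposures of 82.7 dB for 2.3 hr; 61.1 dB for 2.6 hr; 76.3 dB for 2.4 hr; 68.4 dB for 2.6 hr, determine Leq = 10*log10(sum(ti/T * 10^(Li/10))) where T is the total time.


T_total = 2.3 + 2.6 + 2.4 + 2.6 = 9.9 hr
(2.3/9.9) * 10^(82.7/10) = 4.32606e+07
(2.6/9.9) * 10^(61.1/10) = 338328
(2.4/9.9) * 10^(76.3/10) = 1.03413e+07
(2.6/9.9) * 10^(68.4/10) = 1.81693e+06
Sum = 4.32606e+07 + 338328 + 1.03413e+07 + 1.81693e+06 = 5.57572e+07
Leq = 10*log10(5.57572e+07) = 77.463 dB


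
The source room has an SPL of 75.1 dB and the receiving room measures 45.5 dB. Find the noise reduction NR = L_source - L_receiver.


NR = L_source - L_receiver (difference between source and receiving room levels)
NR = 75.1 - 45.5 = 29.6 dB


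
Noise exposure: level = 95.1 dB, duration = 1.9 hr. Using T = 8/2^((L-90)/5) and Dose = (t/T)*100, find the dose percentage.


T_allowed = 8 / 2^((95.1 - 90)/5) = 3.94493 hr
Dose = 1.9 / 3.94493 * 100 = 48.163 %


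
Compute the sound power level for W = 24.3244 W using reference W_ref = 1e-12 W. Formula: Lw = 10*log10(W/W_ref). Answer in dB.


W / W_ref = 24.3244 / 1e-12 = 2.43244e+13
Lw = 10 * log10(2.43244e+13) = 133.86 dB


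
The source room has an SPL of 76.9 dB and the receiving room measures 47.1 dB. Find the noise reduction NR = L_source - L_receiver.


NR = L_source - L_receiver (difference between source and receiving room levels)
NR = 76.9 - 47.1 = 29.8 dB


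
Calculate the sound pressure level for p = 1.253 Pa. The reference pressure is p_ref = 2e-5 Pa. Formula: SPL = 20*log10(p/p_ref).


p / p_ref = 1.253 / 2e-5 = 62650
SPL = 20 * log10(62650) = 95.938 dB


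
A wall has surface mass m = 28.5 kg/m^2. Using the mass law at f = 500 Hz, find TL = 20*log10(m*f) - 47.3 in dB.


m * f = 28.5 * 500 = 14250
20*log10(14250) = 83.0763 dB
TL = 83.0763 - 47.3 = 35.776 dB


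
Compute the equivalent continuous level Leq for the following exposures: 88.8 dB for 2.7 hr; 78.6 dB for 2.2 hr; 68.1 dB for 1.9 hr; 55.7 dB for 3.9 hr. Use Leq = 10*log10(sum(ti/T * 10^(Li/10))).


T_total = 2.7 + 2.2 + 1.9 + 3.9 = 10.7 hr
(2.7/10.7) * 10^(88.8/10) = 1.91417e+08
(2.2/10.7) * 10^(78.6/10) = 1.48949e+07
(1.9/10.7) * 10^(68.1/10) = 1.14649e+06
(3.9/10.7) * 10^(55.7/10) = 135419
Sum = 1.91417e+08 + 1.48949e+07 + 1.14649e+06 + 135419 = 2.07594e+08
Leq = 10*log10(2.07594e+08) = 83.172 dB


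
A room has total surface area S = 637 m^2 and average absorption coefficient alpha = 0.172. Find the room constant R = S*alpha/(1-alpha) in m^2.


R = 637 * 0.172 / (1 - 0.172) = 132.32 m^2


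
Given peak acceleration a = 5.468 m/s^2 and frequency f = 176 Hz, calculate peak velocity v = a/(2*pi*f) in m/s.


omega = 2*pi*f = 2*pi*176 = 1105.84 rad/s
v = a / omega = 5.468 / 1105.84 = 0.0049447 m/s


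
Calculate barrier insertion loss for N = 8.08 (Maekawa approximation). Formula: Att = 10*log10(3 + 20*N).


3 + 20*N = 3 + 20*8.08 = 164.6
Att = 10*log10(164.6) = 22.164 dB


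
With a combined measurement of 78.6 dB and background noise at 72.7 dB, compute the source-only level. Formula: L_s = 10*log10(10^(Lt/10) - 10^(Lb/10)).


10^(78.6/10) = 7.24436e+07
10^(72.7/10) = 1.86209e+07
Difference = 7.24436e+07 - 1.86209e+07 = 5.38227e+07
L_source = 10*log10(5.38227e+07) = 77.31 dB


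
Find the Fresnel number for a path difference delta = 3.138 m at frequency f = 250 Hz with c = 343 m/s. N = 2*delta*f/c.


N = 2*delta*f/c = 2*delta/lambda, where lambda = c/f
lambda = 343 / 250 = 1.372 m
N = 2 * 3.138 / 1.372 = 4.5743


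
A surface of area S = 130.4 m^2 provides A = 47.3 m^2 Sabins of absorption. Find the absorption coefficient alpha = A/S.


Absorption coefficient = absorbed power / incident power
alpha = A / S = 47.3 / 130.4 = 0.36273


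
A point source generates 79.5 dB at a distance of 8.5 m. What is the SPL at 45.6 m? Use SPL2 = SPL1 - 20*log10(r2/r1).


r2/r1 = 45.6/8.5 = 5.36471
Correction = 20*log10(5.36471) = 14.5909 dB
SPL2 = 79.5 - 14.5909 = 64.909 dB


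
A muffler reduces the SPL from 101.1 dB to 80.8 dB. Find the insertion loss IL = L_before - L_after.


Insertion loss = SPL without muffler - SPL with muffler
IL = 101.1 - 80.8 = 20.3 dB


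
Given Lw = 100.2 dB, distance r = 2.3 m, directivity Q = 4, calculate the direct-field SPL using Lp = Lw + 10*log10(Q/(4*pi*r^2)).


4*pi*r^2 = 4*pi*2.3^2 = 66.4761 m^2
Q / (4*pi*r^2) = 4 / 66.4761 = 0.060172
Lp = 100.2 + 10*log10(0.060172) = 87.994 dB


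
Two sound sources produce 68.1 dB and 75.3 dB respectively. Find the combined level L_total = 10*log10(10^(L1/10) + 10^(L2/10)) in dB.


10^(68.1/10) = 6.45654e+06
10^(75.3/10) = 3.38844e+07
Sum = 6.45654e+06 + 3.38844e+07 = 4.03409e+07
L_total = 10*log10(4.03409e+07) = 76.057 dB


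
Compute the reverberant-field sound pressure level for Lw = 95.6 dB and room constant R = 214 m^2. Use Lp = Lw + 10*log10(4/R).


4/R = 4/214 = 0.0186916
Lp = 95.6 + 10*log10(0.0186916) = 78.316 dB


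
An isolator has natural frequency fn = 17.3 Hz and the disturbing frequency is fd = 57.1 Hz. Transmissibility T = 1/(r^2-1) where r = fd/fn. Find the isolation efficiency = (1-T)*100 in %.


r = 57.1 / 17.3 = 3.30058
r^2 - 1 = 3.30058^2 - 1 = 9.89383
T = 1/9.89383 = 0.101073
Efficiency = (1 - 0.101073)*100 = 89.893 %


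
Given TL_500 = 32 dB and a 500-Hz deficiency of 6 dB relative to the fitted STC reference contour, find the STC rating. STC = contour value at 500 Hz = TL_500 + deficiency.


By ASTM E413, STC = value of the fitted reference contour at 500 Hz.
Contour value at 500 Hz = TL_500 + deficiency = 32 + 6 = 38
STC = 38


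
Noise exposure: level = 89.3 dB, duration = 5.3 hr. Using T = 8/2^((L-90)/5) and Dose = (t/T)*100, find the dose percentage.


T_allowed = 8 / 2^((89.3 - 90)/5) = 8.81524 hr
Dose = 5.3 / 8.81524 * 100 = 60.123 %


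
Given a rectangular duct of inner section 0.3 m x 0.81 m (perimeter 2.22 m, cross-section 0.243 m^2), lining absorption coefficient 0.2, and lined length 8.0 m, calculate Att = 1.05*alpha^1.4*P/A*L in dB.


alpha^1.4 = 0.2^1.4 = 0.105061
Attenuation rate = 1.05 * alpha^1.4 * P / A
= 1.05 * 0.105061 * 2.22 / 0.243 = 1.00781 dB/m
Total Att = 1.00781 * 8.0 = 8.0625 dB


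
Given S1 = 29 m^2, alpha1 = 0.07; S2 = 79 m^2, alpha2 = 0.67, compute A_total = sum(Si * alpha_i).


29 * 0.07 = 2.03
79 * 0.67 = 52.93
A_total = 2.03 + 52.93 = 54.96 m^2


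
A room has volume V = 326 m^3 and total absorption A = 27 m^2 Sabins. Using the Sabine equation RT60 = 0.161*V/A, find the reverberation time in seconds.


RT60 = 0.161 * 326 / 27 = 1.9439 s


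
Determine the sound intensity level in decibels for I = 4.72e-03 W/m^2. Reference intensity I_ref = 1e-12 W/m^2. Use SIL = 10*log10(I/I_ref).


I / I_ref = 4.72e-03 / 1e-12 = 4.72e+09
SIL = 10 * log10(4.72e+09) = 96.739 dB


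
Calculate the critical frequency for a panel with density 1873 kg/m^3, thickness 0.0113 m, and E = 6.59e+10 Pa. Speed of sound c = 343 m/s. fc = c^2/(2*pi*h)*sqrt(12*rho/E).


12*rho/E = 12*1873/6.59e+10 = 3.41062e-07
sqrt(12*rho/E) = sqrt(3.41062e-07) = 0.000584005
c^2/(2*pi*h) = 343^2/(2*pi*0.0113) = 1.65703e+06
fc = 1.65703e+06 * 0.000584005 = 967.71 Hz


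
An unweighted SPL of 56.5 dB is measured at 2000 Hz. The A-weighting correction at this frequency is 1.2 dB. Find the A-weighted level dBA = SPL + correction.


A-weighting table: 2000 Hz -> 1.2 dB correction
SPL_A = SPL + correction = 56.5 + (1.2) = 57.7 dBA


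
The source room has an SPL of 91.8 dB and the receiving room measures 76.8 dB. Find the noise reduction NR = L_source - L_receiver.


NR = L_source - L_receiver (difference between source and receiving room levels)
NR = 91.8 - 76.8 = 15 dB


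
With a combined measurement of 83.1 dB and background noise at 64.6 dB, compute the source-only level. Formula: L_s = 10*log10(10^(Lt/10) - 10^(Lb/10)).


10^(83.1/10) = 2.04174e+08
10^(64.6/10) = 2.88403e+06
Difference = 2.04174e+08 - 2.88403e+06 = 2.0129e+08
L_source = 10*log10(2.0129e+08) = 83.038 dB


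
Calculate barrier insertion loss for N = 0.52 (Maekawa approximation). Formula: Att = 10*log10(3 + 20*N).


3 + 20*N = 3 + 20*0.52 = 13.4
Att = 10*log10(13.4) = 11.271 dB


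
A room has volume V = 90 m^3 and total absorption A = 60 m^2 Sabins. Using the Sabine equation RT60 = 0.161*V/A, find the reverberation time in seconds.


RT60 = 0.161 * 90 / 60 = 0.2415 s


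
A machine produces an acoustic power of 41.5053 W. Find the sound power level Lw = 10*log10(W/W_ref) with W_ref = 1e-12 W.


W / W_ref = 41.5053 / 1e-12 = 4.15053e+13
Lw = 10 * log10(4.15053e+13) = 136.18 dB


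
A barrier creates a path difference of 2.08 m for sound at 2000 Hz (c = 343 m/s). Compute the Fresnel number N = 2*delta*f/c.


N = 2*delta*f/c = 2*delta/lambda, where lambda = c/f
lambda = 343 / 2000 = 0.1715 m
N = 2 * 2.08 / 0.1715 = 24.257


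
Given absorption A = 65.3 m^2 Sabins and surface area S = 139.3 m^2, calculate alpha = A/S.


Absorption coefficient = absorbed power / incident power
alpha = A / S = 65.3 / 139.3 = 0.46877


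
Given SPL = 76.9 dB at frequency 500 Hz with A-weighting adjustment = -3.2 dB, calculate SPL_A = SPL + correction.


A-weighting table: 500 Hz -> -3.2 dB correction
SPL_A = SPL + correction = 76.9 + (-3.2) = 73.7 dBA


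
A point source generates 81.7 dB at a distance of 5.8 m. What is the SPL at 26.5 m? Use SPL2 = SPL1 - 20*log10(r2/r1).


r2/r1 = 26.5/5.8 = 4.56897
Correction = 20*log10(4.56897) = 13.1964 dB
SPL2 = 81.7 - 13.1964 = 68.504 dB


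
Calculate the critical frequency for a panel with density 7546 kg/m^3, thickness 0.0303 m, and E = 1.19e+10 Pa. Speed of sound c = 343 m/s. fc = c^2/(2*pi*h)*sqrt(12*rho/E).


12*rho/E = 12*7546/1.19e+10 = 7.60941e-06
sqrt(12*rho/E) = sqrt(7.60941e-06) = 0.00275852
c^2/(2*pi*h) = 343^2/(2*pi*0.0303) = 617968
fc = 617968 * 0.00275852 = 1704.7 Hz


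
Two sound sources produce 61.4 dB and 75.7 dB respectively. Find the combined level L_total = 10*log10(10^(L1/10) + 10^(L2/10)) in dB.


10^(61.4/10) = 1.38038e+06
10^(75.7/10) = 3.71535e+07
Sum = 1.38038e+06 + 3.71535e+07 = 3.85339e+07
L_total = 10*log10(3.85339e+07) = 75.858 dB


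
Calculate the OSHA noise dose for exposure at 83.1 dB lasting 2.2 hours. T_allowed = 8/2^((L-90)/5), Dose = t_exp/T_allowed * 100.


T_allowed = 8 / 2^((83.1 - 90)/5) = 20.8215 hr
Dose = 2.2 / 20.8215 * 100 = 10.566 %


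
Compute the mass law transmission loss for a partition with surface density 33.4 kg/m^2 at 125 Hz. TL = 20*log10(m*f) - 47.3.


m * f = 33.4 * 125 = 4175
20*log10(4175) = 72.4131 dB
TL = 72.4131 - 47.3 = 25.113 dB


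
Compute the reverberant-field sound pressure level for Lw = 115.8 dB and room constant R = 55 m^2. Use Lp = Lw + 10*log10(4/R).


4/R = 4/55 = 0.0727273
Lp = 115.8 + 10*log10(0.0727273) = 104.42 dB


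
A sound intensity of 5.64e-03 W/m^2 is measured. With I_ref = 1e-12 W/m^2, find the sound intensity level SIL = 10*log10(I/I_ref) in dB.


I / I_ref = 5.64e-03 / 1e-12 = 5.64e+09
SIL = 10 * log10(5.64e+09) = 97.513 dB


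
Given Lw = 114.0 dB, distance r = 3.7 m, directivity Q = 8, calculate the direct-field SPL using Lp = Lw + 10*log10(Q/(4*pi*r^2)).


4*pi*r^2 = 4*pi*3.7^2 = 172.034 m^2
Q / (4*pi*r^2) = 8 / 172.034 = 0.0465024
Lp = 114.0 + 10*log10(0.0465024) = 100.67 dB


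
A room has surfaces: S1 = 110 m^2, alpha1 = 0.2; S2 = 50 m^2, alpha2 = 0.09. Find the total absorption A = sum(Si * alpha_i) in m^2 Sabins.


110 * 0.2 = 22
50 * 0.09 = 4.5
A_total = 22 + 4.5 = 26.5 m^2


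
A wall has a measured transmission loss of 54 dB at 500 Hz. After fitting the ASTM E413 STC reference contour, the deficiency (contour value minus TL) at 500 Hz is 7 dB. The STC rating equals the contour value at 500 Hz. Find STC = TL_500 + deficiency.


By ASTM E413, STC = value of the fitted reference contour at 500 Hz.
Contour value at 500 Hz = TL_500 + deficiency = 54 + 7 = 61
STC = 61


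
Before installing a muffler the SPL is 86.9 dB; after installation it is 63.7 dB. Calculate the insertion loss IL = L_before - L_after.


Insertion loss = SPL without muffler - SPL with muffler
IL = 86.9 - 63.7 = 23.2 dB


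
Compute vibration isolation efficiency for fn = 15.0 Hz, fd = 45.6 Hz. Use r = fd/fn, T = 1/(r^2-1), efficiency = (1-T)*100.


r = 45.6 / 15.0 = 3.04
r^2 - 1 = 3.04^2 - 1 = 8.2416
T = 1/8.2416 = 0.121336
Efficiency = (1 - 0.121336)*100 = 87.866 %


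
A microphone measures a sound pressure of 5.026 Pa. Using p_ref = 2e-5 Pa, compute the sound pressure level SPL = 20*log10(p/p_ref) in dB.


p / p_ref = 5.026 / 2e-5 = 251300
SPL = 20 * log10(251300) = 108 dB


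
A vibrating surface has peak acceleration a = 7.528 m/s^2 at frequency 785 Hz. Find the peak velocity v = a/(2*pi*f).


omega = 2*pi*f = 2*pi*785 = 4932.3 rad/s
v = a / omega = 7.528 / 4932.3 = 0.0015263 m/s


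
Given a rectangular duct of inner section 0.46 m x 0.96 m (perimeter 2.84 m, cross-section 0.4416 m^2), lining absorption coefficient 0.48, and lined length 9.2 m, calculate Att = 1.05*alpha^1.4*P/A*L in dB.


alpha^1.4 = 0.48^1.4 = 0.35788
Attenuation rate = 1.05 * alpha^1.4 * P / A
= 1.05 * 0.35788 * 2.84 / 0.4416 = 2.41666 dB/m
Total Att = 2.41666 * 9.2 = 22.233 dB


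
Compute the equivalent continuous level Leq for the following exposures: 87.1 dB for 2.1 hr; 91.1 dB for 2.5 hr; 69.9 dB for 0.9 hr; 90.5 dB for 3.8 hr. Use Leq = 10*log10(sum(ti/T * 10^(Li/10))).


T_total = 2.1 + 2.5 + 0.9 + 3.8 = 9.3 hr
(2.1/9.3) * 10^(87.1/10) = 1.15807e+08
(2.5/9.3) * 10^(91.1/10) = 3.46304e+08
(0.9/9.3) * 10^(69.9/10) = 945713
(3.8/9.3) * 10^(90.5/10) = 4.58459e+08
Sum = 1.15807e+08 + 3.46304e+08 + 945713 + 4.58459e+08 = 9.21516e+08
Leq = 10*log10(9.21516e+08) = 89.645 dB


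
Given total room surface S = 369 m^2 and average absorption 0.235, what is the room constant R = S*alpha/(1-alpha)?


R = 369 * 0.235 / (1 - 0.235) = 113.35 m^2


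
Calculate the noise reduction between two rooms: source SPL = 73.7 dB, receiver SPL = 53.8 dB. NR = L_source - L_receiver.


NR = L_source - L_receiver (difference between source and receiving room levels)
NR = 73.7 - 53.8 = 19.9 dB


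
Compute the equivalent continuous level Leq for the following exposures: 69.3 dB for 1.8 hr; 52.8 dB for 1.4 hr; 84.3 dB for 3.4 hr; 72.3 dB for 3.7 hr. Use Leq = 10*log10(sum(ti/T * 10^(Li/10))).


T_total = 1.8 + 1.4 + 3.4 + 3.7 = 10.3 hr
(1.8/10.3) * 10^(69.3/10) = 1.48743e+06
(1.4/10.3) * 10^(52.8/10) = 25899.5
(3.4/10.3) * 10^(84.3/10) = 8.88468e+07
(3.7/10.3) * 10^(72.3/10) = 6.10049e+06
Sum = 1.48743e+06 + 25899.5 + 8.88468e+07 + 6.10049e+06 = 9.64606e+07
Leq = 10*log10(9.64606e+07) = 79.843 dB


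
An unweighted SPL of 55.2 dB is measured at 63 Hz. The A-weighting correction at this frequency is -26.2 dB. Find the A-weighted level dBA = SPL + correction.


A-weighting table: 63 Hz -> -26.2 dB correction
SPL_A = SPL + correction = 55.2 + (-26.2) = 29 dBA


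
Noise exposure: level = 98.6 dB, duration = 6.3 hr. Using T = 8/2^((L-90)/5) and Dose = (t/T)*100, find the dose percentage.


T_allowed = 8 / 2^((98.6 - 90)/5) = 2.42839 hr
Dose = 6.3 / 2.42839 * 100 = 259.43 %


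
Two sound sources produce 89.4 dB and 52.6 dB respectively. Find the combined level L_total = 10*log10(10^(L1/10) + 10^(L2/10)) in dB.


10^(89.4/10) = 8.70964e+08
10^(52.6/10) = 181970
Sum = 8.70964e+08 + 181970 = 8.71146e+08
L_total = 10*log10(8.71146e+08) = 89.401 dB


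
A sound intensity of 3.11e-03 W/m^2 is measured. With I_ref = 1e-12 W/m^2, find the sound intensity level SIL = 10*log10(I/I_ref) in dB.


I / I_ref = 3.11e-03 / 1e-12 = 3.11e+09
SIL = 10 * log10(3.11e+09) = 94.928 dB


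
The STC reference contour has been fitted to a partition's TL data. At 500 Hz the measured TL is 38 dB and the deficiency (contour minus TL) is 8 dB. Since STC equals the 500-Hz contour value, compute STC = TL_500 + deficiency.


By ASTM E413, STC = value of the fitted reference contour at 500 Hz.
Contour value at 500 Hz = TL_500 + deficiency = 38 + 8 = 46
STC = 46


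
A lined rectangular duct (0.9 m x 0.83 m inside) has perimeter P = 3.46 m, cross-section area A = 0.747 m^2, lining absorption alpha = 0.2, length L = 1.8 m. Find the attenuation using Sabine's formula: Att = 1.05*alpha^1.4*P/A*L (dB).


alpha^1.4 = 0.2^1.4 = 0.105061
Attenuation rate = 1.05 * alpha^1.4 * P / A
= 1.05 * 0.105061 * 3.46 / 0.747 = 0.510959 dB/m
Total Att = 0.510959 * 1.8 = 0.91973 dB


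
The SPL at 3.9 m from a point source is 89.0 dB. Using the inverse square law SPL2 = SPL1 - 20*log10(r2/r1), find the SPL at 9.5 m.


r2/r1 = 9.5/3.9 = 2.4359
Correction = 20*log10(2.4359) = 7.73319 dB
SPL2 = 89.0 - 7.73319 = 81.267 dB


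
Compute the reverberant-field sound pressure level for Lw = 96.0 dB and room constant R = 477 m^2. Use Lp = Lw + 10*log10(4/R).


4/R = 4/477 = 0.00838574
Lp = 96.0 + 10*log10(0.00838574) = 75.235 dB


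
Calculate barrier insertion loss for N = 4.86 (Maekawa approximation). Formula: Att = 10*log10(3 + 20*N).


3 + 20*N = 3 + 20*4.86 = 100.2
Att = 10*log10(100.2) = 20.009 dB


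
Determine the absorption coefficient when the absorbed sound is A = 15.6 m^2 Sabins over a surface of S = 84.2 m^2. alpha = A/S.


Absorption coefficient = absorbed power / incident power
alpha = A / S = 15.6 / 84.2 = 0.18527


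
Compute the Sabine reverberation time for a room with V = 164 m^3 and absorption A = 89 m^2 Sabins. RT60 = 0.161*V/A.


RT60 = 0.161 * 164 / 89 = 0.29667 s


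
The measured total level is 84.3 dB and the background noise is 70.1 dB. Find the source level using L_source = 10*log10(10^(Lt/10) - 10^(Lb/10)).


10^(84.3/10) = 2.69153e+08
10^(70.1/10) = 1.02329e+07
Difference = 2.69153e+08 - 1.02329e+07 = 2.5892e+08
L_source = 10*log10(2.5892e+08) = 84.132 dB


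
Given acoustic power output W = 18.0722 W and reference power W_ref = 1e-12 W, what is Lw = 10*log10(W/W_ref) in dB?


W / W_ref = 18.0722 / 1e-12 = 1.80722e+13
Lw = 10 * log10(1.80722e+13) = 132.57 dB


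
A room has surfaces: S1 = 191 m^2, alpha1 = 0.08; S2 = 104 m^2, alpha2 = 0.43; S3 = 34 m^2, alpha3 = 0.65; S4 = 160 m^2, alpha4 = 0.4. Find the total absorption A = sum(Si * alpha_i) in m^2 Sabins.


191 * 0.08 = 15.28
104 * 0.43 = 44.72
34 * 0.65 = 22.1
160 * 0.4 = 64
A_total = 15.28 + 44.72 + 22.1 + 64 = 146.1 m^2


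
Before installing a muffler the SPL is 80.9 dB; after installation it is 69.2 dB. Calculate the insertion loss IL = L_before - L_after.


Insertion loss = SPL without muffler - SPL with muffler
IL = 80.9 - 69.2 = 11.7 dB


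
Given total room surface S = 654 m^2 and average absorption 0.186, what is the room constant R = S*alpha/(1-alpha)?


R = 654 * 0.186 / (1 - 0.186) = 149.44 m^2


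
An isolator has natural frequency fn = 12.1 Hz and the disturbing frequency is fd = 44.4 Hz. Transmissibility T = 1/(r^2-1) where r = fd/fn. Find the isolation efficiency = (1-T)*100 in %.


r = 44.4 / 12.1 = 3.66942
r^2 - 1 = 3.66942^2 - 1 = 12.4646
T = 1/12.4646 = 0.0802272
Efficiency = (1 - 0.0802272)*100 = 91.977 %


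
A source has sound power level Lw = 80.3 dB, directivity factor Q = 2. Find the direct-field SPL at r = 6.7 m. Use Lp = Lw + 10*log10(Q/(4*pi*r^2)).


4*pi*r^2 = 4*pi*6.7^2 = 564.104 m^2
Q / (4*pi*r^2) = 2 / 564.104 = 0.00354545
Lp = 80.3 + 10*log10(0.00354545) = 55.797 dB


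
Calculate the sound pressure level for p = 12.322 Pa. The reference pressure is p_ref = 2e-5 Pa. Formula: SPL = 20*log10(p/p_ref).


p / p_ref = 12.322 / 2e-5 = 616100
SPL = 20 * log10(616100) = 115.79 dB


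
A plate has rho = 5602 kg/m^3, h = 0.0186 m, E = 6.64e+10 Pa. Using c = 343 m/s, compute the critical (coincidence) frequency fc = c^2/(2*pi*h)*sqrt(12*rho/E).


12*rho/E = 12*5602/6.64e+10 = 1.01241e-06
sqrt(12*rho/E) = sqrt(1.01241e-06) = 0.00100619
c^2/(2*pi*h) = 343^2/(2*pi*0.0186) = 1.00669e+06
fc = 1.00669e+06 * 0.00100619 = 1012.9 Hz


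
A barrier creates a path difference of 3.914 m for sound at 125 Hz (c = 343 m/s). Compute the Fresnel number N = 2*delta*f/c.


N = 2*delta*f/c = 2*delta/lambda, where lambda = c/f
lambda = 343 / 125 = 2.744 m
N = 2 * 3.914 / 2.744 = 2.8528


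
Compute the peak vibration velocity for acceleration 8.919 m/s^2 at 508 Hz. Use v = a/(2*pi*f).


omega = 2*pi*f = 2*pi*508 = 3191.86 rad/s
v = a / omega = 8.919 / 3191.86 = 0.0027943 m/s


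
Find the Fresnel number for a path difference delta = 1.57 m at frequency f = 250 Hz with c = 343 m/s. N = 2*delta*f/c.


N = 2*delta*f/c = 2*delta/lambda, where lambda = c/f
lambda = 343 / 250 = 1.372 m
N = 2 * 1.57 / 1.372 = 2.2886


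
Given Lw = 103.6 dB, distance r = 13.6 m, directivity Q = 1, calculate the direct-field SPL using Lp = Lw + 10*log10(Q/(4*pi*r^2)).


4*pi*r^2 = 4*pi*13.6^2 = 2324.28 m^2
Q / (4*pi*r^2) = 1 / 2324.28 = 0.000430241
Lp = 103.6 + 10*log10(0.000430241) = 69.937 dB


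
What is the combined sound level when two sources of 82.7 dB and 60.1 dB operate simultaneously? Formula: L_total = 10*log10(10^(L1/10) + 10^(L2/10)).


10^(82.7/10) = 1.86209e+08
10^(60.1/10) = 1.02329e+06
Sum = 1.86209e+08 + 1.02329e+06 = 1.87232e+08
L_total = 10*log10(1.87232e+08) = 82.724 dB


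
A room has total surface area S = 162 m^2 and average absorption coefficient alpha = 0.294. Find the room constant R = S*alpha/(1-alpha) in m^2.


R = 162 * 0.294 / (1 - 0.294) = 67.462 m^2


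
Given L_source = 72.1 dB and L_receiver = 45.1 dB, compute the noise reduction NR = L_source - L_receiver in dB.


NR = L_source - L_receiver (difference between source and receiving room levels)
NR = 72.1 - 45.1 = 27 dB


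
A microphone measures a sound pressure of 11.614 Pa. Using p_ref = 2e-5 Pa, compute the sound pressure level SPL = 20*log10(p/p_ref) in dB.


p / p_ref = 11.614 / 2e-5 = 580700
SPL = 20 * log10(580700) = 115.28 dB


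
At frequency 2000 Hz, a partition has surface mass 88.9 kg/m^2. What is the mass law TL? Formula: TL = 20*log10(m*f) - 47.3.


m * f = 88.9 * 2000 = 177800
20*log10(177800) = 104.999 dB
TL = 104.999 - 47.3 = 57.699 dB


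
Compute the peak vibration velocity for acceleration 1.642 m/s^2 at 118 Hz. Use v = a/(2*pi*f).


omega = 2*pi*f = 2*pi*118 = 741.416 rad/s
v = a / omega = 1.642 / 741.416 = 0.0022147 m/s


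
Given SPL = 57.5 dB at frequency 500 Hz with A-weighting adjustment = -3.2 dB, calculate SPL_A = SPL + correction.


A-weighting table: 500 Hz -> -3.2 dB correction
SPL_A = SPL + correction = 57.5 + (-3.2) = 54.3 dBA


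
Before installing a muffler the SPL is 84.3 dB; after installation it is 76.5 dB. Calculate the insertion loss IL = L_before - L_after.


Insertion loss = SPL without muffler - SPL with muffler
IL = 84.3 - 76.5 = 7.8 dB


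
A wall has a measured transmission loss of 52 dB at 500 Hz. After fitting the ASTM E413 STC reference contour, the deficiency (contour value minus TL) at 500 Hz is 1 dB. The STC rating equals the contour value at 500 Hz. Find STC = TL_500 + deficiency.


By ASTM E413, STC = value of the fitted reference contour at 500 Hz.
Contour value at 500 Hz = TL_500 + deficiency = 52 + 1 = 53
STC = 53


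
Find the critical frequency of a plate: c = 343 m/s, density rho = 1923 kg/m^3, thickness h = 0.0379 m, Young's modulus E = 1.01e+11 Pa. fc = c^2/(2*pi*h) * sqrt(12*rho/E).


12*rho/E = 12*1923/1.01e+11 = 2.28475e-07
sqrt(12*rho/E) = sqrt(2.28475e-07) = 0.000477991
c^2/(2*pi*h) = 343^2/(2*pi*0.0379) = 494048
fc = 494048 * 0.000477991 = 236.15 Hz


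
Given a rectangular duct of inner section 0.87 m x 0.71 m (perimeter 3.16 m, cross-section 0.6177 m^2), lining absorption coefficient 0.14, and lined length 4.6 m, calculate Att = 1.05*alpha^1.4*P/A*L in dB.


alpha^1.4 = 0.14^1.4 = 0.0637645
Attenuation rate = 1.05 * alpha^1.4 * P / A
= 1.05 * 0.0637645 * 3.16 / 0.6177 = 0.342514 dB/m
Total Att = 0.342514 * 4.6 = 1.5756 dB


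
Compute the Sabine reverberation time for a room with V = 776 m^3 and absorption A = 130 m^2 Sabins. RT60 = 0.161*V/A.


RT60 = 0.161 * 776 / 130 = 0.96105 s


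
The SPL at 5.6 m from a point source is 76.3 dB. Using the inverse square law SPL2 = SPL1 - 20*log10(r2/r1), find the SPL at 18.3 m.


r2/r1 = 18.3/5.6 = 3.26786
Correction = 20*log10(3.26786) = 10.2853 dB
SPL2 = 76.3 - 10.2853 = 66.015 dB


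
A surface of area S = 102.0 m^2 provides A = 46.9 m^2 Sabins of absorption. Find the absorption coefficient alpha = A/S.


Absorption coefficient = absorbed power / incident power
alpha = A / S = 46.9 / 102.0 = 0.4598


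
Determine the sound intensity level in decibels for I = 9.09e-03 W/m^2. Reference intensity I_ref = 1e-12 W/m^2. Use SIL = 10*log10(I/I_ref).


I / I_ref = 9.09e-03 / 1e-12 = 9.09e+09
SIL = 10 * log10(9.09e+09) = 99.586 dB


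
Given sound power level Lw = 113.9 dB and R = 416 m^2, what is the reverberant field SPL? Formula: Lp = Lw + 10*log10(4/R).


4/R = 4/416 = 0.00961538
Lp = 113.9 + 10*log10(0.00961538) = 93.73 dB


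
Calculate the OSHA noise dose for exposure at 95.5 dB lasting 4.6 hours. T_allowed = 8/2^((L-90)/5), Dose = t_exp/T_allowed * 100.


T_allowed = 8 / 2^((95.5 - 90)/5) = 3.73213 hr
Dose = 4.6 / 3.73213 * 100 = 123.25 %


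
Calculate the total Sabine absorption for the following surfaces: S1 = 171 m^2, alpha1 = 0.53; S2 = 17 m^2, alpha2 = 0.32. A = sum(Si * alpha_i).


171 * 0.53 = 90.63
17 * 0.32 = 5.44
A_total = 90.63 + 5.44 = 96.07 m^2


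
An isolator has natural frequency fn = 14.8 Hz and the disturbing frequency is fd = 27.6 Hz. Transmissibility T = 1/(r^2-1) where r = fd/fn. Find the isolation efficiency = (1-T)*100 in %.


r = 27.6 / 14.8 = 1.86486
r^2 - 1 = 1.86486^2 - 1 = 2.4777
T = 1/2.4777 = 0.4036
Efficiency = (1 - 0.4036)*100 = 59.64 %


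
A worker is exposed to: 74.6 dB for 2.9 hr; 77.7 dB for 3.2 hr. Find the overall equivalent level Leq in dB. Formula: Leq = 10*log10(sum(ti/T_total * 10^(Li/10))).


T_total = 2.9 + 3.2 = 6.1 hr
(2.9/6.1) * 10^(74.6/10) = 1.3711e+07
(3.2/6.1) * 10^(77.7/10) = 3.08902e+07
Sum = 1.3711e+07 + 3.08902e+07 = 4.46012e+07
Leq = 10*log10(4.46012e+07) = 76.493 dB


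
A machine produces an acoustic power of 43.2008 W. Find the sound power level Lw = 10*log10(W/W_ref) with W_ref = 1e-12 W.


W / W_ref = 43.2008 / 1e-12 = 4.32008e+13
Lw = 10 * log10(4.32008e+13) = 136.35 dB


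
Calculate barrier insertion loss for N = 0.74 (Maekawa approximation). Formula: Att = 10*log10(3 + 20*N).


3 + 20*N = 3 + 20*0.74 = 17.8
Att = 10*log10(17.8) = 12.504 dB


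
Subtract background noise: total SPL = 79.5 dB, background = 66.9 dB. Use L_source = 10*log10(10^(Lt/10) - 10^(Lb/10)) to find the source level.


10^(79.5/10) = 8.91251e+07
10^(66.9/10) = 4.89779e+06
Difference = 8.91251e+07 - 4.89779e+06 = 8.42273e+07
L_source = 10*log10(8.42273e+07) = 79.255 dB


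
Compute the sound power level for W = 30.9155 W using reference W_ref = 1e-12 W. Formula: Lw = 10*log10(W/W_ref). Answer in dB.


W / W_ref = 30.9155 / 1e-12 = 3.09155e+13
Lw = 10 * log10(3.09155e+13) = 134.9 dB


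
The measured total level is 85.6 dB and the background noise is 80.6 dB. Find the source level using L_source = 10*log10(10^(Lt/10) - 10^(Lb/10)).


10^(85.6/10) = 3.63078e+08
10^(80.6/10) = 1.14815e+08
Difference = 3.63078e+08 - 1.14815e+08 = 2.48263e+08
L_source = 10*log10(2.48263e+08) = 83.949 dB


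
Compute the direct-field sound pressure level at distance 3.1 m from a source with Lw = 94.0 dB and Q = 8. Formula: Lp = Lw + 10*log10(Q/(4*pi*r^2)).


4*pi*r^2 = 4*pi*3.1^2 = 120.763 m^2
Q / (4*pi*r^2) = 8 / 120.763 = 0.0662455
Lp = 94.0 + 10*log10(0.0662455) = 82.212 dB


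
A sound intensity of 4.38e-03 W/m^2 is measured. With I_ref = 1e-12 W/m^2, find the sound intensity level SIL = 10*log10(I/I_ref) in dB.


I / I_ref = 4.38e-03 / 1e-12 = 4.38e+09
SIL = 10 * log10(4.38e+09) = 96.415 dB


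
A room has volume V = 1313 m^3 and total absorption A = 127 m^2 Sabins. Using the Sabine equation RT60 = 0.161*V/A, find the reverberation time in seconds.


RT60 = 0.161 * 1313 / 127 = 1.6645 s


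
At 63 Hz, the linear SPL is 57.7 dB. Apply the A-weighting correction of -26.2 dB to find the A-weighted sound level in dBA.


A-weighting table: 63 Hz -> -26.2 dB correction
SPL_A = SPL + correction = 57.7 + (-26.2) = 31.5 dBA


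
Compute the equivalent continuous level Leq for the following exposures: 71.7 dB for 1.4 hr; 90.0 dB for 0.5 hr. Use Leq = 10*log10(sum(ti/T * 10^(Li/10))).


T_total = 1.4 + 0.5 = 1.9 hr
(1.4/1.9) * 10^(71.7/10) = 1.08987e+07
(0.5/1.9) * 10^(90.0/10) = 2.63158e+08
Sum = 1.08987e+07 + 2.63158e+08 = 2.74057e+08
Leq = 10*log10(2.74057e+08) = 84.378 dB


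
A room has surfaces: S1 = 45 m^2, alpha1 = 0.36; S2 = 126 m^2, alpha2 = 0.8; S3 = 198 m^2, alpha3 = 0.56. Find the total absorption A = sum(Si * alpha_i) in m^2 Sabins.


45 * 0.36 = 16.2
126 * 0.8 = 100.8
198 * 0.56 = 110.88
A_total = 16.2 + 100.8 + 110.88 = 227.88 m^2


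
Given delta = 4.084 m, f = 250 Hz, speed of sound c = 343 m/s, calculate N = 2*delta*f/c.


N = 2*delta*f/c = 2*delta/lambda, where lambda = c/f
lambda = 343 / 250 = 1.372 m
N = 2 * 4.084 / 1.372 = 5.9534


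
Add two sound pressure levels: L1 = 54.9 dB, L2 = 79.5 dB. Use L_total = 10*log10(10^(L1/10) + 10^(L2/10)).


10^(54.9/10) = 309030
10^(79.5/10) = 8.91251e+07
Sum = 309030 + 8.91251e+07 = 8.94341e+07
L_total = 10*log10(8.94341e+07) = 79.515 dB


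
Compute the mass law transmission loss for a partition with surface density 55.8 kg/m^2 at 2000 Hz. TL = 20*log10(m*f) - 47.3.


m * f = 55.8 * 2000 = 111600
20*log10(111600) = 100.953 dB
TL = 100.953 - 47.3 = 53.653 dB


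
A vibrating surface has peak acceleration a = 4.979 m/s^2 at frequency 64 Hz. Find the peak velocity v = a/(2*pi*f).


omega = 2*pi*f = 2*pi*64 = 402.124 rad/s
v = a / omega = 4.979 / 402.124 = 0.012382 m/s


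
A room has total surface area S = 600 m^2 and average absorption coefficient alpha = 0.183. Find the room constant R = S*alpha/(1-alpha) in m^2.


R = 600 * 0.183 / (1 - 0.183) = 134.39 m^2


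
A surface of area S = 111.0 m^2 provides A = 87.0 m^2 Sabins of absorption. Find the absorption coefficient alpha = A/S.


Absorption coefficient = absorbed power / incident power
alpha = A / S = 87.0 / 111.0 = 0.78378


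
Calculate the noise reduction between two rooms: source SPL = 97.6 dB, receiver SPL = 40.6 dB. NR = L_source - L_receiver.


NR = L_source - L_receiver (difference between source and receiving room levels)
NR = 97.6 - 40.6 = 57 dB


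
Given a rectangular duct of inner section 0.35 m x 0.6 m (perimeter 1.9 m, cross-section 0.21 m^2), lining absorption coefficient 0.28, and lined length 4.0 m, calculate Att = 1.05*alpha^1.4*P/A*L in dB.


alpha^1.4 = 0.28^1.4 = 0.168276
Attenuation rate = 1.05 * alpha^1.4 * P / A
= 1.05 * 0.168276 * 1.9 / 0.21 = 1.59862 dB/m
Total Att = 1.59862 * 4.0 = 6.3945 dB


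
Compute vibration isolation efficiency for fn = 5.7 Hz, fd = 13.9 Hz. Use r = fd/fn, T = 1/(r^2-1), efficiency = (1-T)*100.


r = 13.9 / 5.7 = 2.4386
r^2 - 1 = 2.4386^2 - 1 = 4.94677
T = 1/4.94677 = 0.202152
Efficiency = (1 - 0.202152)*100 = 79.785 %


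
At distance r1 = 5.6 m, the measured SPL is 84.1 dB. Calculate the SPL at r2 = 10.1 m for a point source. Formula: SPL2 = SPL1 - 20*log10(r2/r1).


r2/r1 = 10.1/5.6 = 1.80357
Correction = 20*log10(1.80357) = 5.12266 dB
SPL2 = 84.1 - 5.12266 = 78.977 dB


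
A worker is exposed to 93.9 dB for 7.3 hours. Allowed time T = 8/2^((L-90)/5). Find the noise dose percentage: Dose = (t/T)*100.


T_allowed = 8 / 2^((93.9 - 90)/5) = 4.65893 hr
Dose = 7.3 / 4.65893 * 100 = 156.69 %


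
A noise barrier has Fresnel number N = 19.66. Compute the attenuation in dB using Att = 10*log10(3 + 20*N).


3 + 20*N = 3 + 20*19.66 = 396.2
Att = 10*log10(396.2) = 25.979 dB


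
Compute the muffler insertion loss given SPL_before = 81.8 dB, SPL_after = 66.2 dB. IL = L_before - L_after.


Insertion loss = SPL without muffler - SPL with muffler
IL = 81.8 - 66.2 = 15.6 dB


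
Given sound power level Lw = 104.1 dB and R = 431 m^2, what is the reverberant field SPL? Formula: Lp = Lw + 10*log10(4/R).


4/R = 4/431 = 0.00928074
Lp = 104.1 + 10*log10(0.00928074) = 83.776 dB


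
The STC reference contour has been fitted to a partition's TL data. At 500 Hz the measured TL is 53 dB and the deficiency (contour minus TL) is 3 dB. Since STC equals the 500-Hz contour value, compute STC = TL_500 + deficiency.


By ASTM E413, STC = value of the fitted reference contour at 500 Hz.
Contour value at 500 Hz = TL_500 + deficiency = 53 + 3 = 56
STC = 56


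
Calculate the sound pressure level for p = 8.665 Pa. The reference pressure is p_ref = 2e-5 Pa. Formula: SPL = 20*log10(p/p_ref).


p / p_ref = 8.665 / 2e-5 = 433250
SPL = 20 * log10(433250) = 112.73 dB


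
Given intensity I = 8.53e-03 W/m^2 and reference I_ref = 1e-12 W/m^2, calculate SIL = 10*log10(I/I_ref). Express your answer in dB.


I / I_ref = 8.53e-03 / 1e-12 = 8.53e+09
SIL = 10 * log10(8.53e+09) = 99.309 dB


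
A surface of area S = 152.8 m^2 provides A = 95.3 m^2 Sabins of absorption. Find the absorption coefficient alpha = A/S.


Absorption coefficient = absorbed power / incident power
alpha = A / S = 95.3 / 152.8 = 0.62369


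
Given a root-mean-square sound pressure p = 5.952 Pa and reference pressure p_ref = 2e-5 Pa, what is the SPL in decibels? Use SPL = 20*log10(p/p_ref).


p / p_ref = 5.952 / 2e-5 = 297600
SPL = 20 * log10(297600) = 109.47 dB


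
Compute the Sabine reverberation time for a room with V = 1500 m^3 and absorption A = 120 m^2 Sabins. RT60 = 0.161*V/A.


RT60 = 0.161 * 1500 / 120 = 2.0125 s


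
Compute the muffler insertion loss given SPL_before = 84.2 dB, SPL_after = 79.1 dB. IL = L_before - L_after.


Insertion loss = SPL without muffler - SPL with muffler
IL = 84.2 - 79.1 = 5.1 dB


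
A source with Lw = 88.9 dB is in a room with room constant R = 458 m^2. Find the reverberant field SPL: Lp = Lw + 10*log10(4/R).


4/R = 4/458 = 0.00873362
Lp = 88.9 + 10*log10(0.00873362) = 68.312 dB
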